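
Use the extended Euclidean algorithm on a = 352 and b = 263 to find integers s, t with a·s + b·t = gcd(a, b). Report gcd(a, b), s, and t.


Euclidean algorithm on (352, 263) — divide until remainder is 0:
  352 = 1 · 263 + 89
  263 = 2 · 89 + 85
  89 = 1 · 85 + 4
  85 = 21 · 4 + 1
  4 = 4 · 1 + 0
gcd(352, 263) = 1.
Track Bezout coefficients alongside the remainders: start with r₀ = 352 = a·1 + b·0 (s = 1, t = 0) and r₁ = 263 = a·0 + b·1 (s = 0, t = 1); each new remainder r_{k+1} = r_{k-1} − q_k·r_k inherits s_{k+1} = s_{k-1} − q_k·s_k, t_{k+1} = t_{k-1} − q_k·t_k, so r_k = a·s_k + b·t_k at every step:
  q = 1: r = 89, s = 1 − 1·0 = 1, t = 0 − 1·1 = -1  (check: 352·1 + 263·(-1) = 89)
  q = 2: r = 85, s = 0 − 2·1 = -2, t = 1 − 2·(-1) = 3  (check: 352·(-2) + 263·3 = 85)
  q = 1: r = 4, s = 1 − 1·(-2) = 3, t = -1 − 1·3 = -4  (check: 352·3 + 263·(-4) = 4)
  q = 21: r = 1, s = -2 − 21·3 = -65, t = 3 − 21·(-4) = 87  (check: 352·(-65) + 263·87 = 1)
The row with r = 1 (the gcd) gives the Bezout coefficients s = -65, t = 87.
Result: 352 · (-65) + 263 · (87) = 1.

gcd(352, 263) = 1; s = -65, t = 87 (check: 352·(-65) + 263·87 = 1).


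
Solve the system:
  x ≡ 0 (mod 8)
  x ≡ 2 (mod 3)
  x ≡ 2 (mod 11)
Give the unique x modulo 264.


Moduli 8, 3, 11 are pairwise coprime; by CRT there is a unique solution modulo M = 8 · 3 · 11 = 264.
Solve pairwise, accumulating the modulus:
  Start with x ≡ 0 (mod 8).
  Combine with x ≡ 2 (mod 3): since gcd(8, 3) = 1, we get a unique residue mod 24.
    Write x = 0 + 8·t and substitute into x ≡ 2 (mod 3): 8·t ≡ 2 − 0 = 2 (mod 3).
    Reduce coefficients mod 3: 2·t ≡ 2 (mod 3).
    The inverse of 2 mod 3 is 2 (since 2·2 = 4 = 1·3 + 1), so t ≡ 2·2 = 4 ≡ 1 (mod 3).
    Then x = 0 + 8·1 = 8, valid modulo lcm(8, 3) = 24: x ≡ 8 (mod 24).
  Combine with x ≡ 2 (mod 11): since gcd(24, 11) = 1, we get a unique residue mod 264.
    Write x = 8 + 24·t and substitute into x ≡ 2 (mod 11): 24·t ≡ 2 − 8 = -6 (mod 11).
    Reduce coefficients mod 11: 2·t ≡ 5 (mod 11).
    The inverse of 2 mod 11 is 6 (since 2·6 = 12 = 1·11 + 1), so t ≡ 6·5 = 30 ≡ 8 (mod 11).
    Then x = 8 + 24·8 = 200, valid modulo lcm(24, 11) = 264: x ≡ 200 (mod 264).
Verify: 200 mod 8 = 0 ✓, 200 mod 3 = 2 ✓, 200 mod 11 = 2 ✓.

x ≡ 200 (mod 264).


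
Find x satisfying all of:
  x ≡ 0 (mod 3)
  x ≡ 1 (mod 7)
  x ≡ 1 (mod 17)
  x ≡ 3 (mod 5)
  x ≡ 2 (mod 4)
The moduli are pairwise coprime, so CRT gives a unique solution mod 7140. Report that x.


Product of moduli M = 3 · 7 · 17 · 5 · 4 = 7140.
Merge one congruence at a time:
  Start: x ≡ 0 (mod 3).
  Combine with x ≡ 1 (mod 7); new modulus lcm = 21.
    Write x = 0 + 3·t and substitute into x ≡ 1 (mod 7): 3·t ≡ 1 − 0 = 1 (mod 7).
    The inverse of 3 mod 7 is 5 (since 3·5 = 15 = 2·7 + 1), so t ≡ 5·1 = 5 ≡ 5 (mod 7).
    Then x = 0 + 3·5 = 15, valid modulo lcm(3, 7) = 21: x ≡ 15 (mod 21).
  Combine with x ≡ 1 (mod 17); new modulus lcm = 357.
    Write x = 15 + 21·t and substitute into x ≡ 1 (mod 17): 21·t ≡ 1 − 15 = -14 (mod 17).
    Reduce coefficients mod 17: 4·t ≡ 3 (mod 17).
    The inverse of 4 mod 17 is 13 (since 4·13 = 52 = 3·17 + 1), so t ≡ 13·3 = 39 ≡ 5 (mod 17).
    Then x = 15 + 21·5 = 120, valid modulo lcm(21, 17) = 357: x ≡ 120 (mod 357).
  Combine with x ≡ 3 (mod 5); new modulus lcm = 1785.
    Write x = 120 + 357·t and substitute into x ≡ 3 (mod 5): 357·t ≡ 3 − 120 = -117 (mod 5).
    Reduce coefficients mod 5: 2·t ≡ 3 (mod 5).
    The inverse of 2 mod 5 is 3 (since 2·3 = 6 = 1·5 + 1), so t ≡ 3·3 = 9 ≡ 4 (mod 5).
    Then x = 120 + 357·4 = 1548, valid modulo lcm(357, 5) = 1785: x ≡ 1548 (mod 1785).
  Combine with x ≡ 2 (mod 4); new modulus lcm = 7140.
    Write x = 1548 + 1785·t and substitute into x ≡ 2 (mod 4): 1785·t ≡ 2 − 1548 = -1546 (mod 4).
    Reduce coefficients mod 4: 1·t ≡ 2 (mod 4).
    So t ≡ 2 (mod 4).
    Then x = 1548 + 1785·2 = 5118, valid modulo lcm(1785, 4) = 7140: x ≡ 5118 (mod 7140).
Verify against each original: 5118 mod 3 = 0, 5118 mod 7 = 1, 5118 mod 17 = 1, 5118 mod 5 = 3, 5118 mod 4 = 2.

x ≡ 5118 (mod 7140).


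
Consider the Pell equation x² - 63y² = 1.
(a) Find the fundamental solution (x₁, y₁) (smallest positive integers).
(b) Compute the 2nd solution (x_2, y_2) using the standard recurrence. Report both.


Step 1: Find the fundamental solution (x₁, y₁) of x² - 63y² = 1.
  Expand √63 as a continued fraction. a₀ = ⌊√63⌋ = 7; iterate m_{k+1} = d_k·a_k − m_k, d_{k+1} = (63 − m_{k+1}²)/d_k, a_{k+1} = ⌊(a₀ + m_{k+1})/d_{k+1}⌋ (starting m₀ = 0, d₀ = 1), with convergents p_k = a_k·p_{k-1} + p_{k-2}, q_k = a_k·q_{k-1} + q_{k-2} (p₋₁ = 1, q₋₁ = 0):
  k = 0: a₀ = 7; p₀/q₀ = 7/1; p₀² − 63·q₀² = 49 − 63 = -14.
  k = 1: m = 7, d = 14, a = ⌊(7 + 7)/14⌋ = 1; p/q = (1·7 + 1)/(1·1 + 0) = 8/1; p² − 63·q² = 64 − 63 = 1.
  The first convergent with p² − 63·q² = 1 gives the fundamental solution (x₁, y₁) = (8, 1).
Step 2: Apply the recurrence (x_{n+1}, y_{n+1}) = (x₁x_n + 63y₁y_n, x₁y_n + y₁x_n) repeatedly.
  From (x_1, y_1) = (8, 1): x_2 = 8·8 + 63·1·1 = 127; y_2 = 8·1 + 1·8 = 16.
Step 3: Verify x_2² - 63·y_2² = 16129 - 16128 = 1 (should be 1). ✓

(x_1, y_1) = (8, 1); (x_2, y_2) = (127, 16).


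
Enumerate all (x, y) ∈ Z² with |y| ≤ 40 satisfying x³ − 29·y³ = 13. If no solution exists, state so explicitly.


The equation is x³ - 29y³ = 13. For fixed y, x³ = 29·y³ + 13, so a solution requires the RHS to be a perfect cube.
Strategy: iterate y from -40 to 40, compute RHS = 29·y³ + 13, and check whether it is a (positive or negative) perfect cube.
Check small values of y:
  y = 0: RHS = 13 is not a perfect cube.
  y = 1: RHS = 42 is not a perfect cube.
  y = -1: RHS = -16 is not a perfect cube.
  y = 2: RHS = 245 is not a perfect cube.
  y = -2: RHS = -219 is not a perfect cube.
  y = 3: RHS = 796 is not a perfect cube.
  y = -3: RHS = -770 is not a perfect cube.
Continuing the search up to |y| = 40 finds no solutions either.
No (x, y) in the scanned range satisfies the equation.

No integer solutions with |y| ≤ 40.


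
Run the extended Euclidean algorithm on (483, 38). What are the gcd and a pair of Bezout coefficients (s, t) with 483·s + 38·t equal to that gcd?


Euclidean algorithm on (483, 38) — divide until remainder is 0:
  483 = 12 · 38 + 27
  38 = 1 · 27 + 11
  27 = 2 · 11 + 5
  11 = 2 · 5 + 1
  5 = 5 · 1 + 0
gcd(483, 38) = 1.
Track Bezout coefficients alongside the remainders: start with r₀ = 483 = a·1 + b·0 (s = 1, t = 0) and r₁ = 38 = a·0 + b·1 (s = 0, t = 1); each new remainder r_{k+1} = r_{k-1} − q_k·r_k inherits s_{k+1} = s_{k-1} − q_k·s_k, t_{k+1} = t_{k-1} − q_k·t_k, so r_k = a·s_k + b·t_k at every step:
  q = 12: r = 27, s = 1 − 12·0 = 1, t = 0 − 12·1 = -12  (check: 483·1 + 38·(-12) = 27)
  q = 1: r = 11, s = 0 − 1·1 = -1, t = 1 − 1·(-12) = 13  (check: 483·(-1) + 38·13 = 11)
  q = 2: r = 5, s = 1 − 2·(-1) = 3, t = -12 − 2·13 = -38  (check: 483·3 + 38·(-38) = 5)
  q = 2: r = 1, s = -1 − 2·3 = -7, t = 13 − 2·(-38) = 89  (check: 483·(-7) + 38·89 = 1)
The row with r = 1 (the gcd) gives the Bezout coefficients s = -7, t = 89.
Result: 483 · (-7) + 38 · (89) = 1.

gcd(483, 38) = 1; s = -7, t = 89 (check: 483·(-7) + 38·89 = 1).


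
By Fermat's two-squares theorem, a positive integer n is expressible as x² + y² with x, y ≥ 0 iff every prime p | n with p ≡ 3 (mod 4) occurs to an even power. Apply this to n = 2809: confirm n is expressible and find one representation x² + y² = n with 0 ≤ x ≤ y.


Step 1: Factor n = 2809 = 53^2.
Step 2: Check the mod-4 condition on each prime factor: 53 ≡ 1 (mod 4), exponent 2.
All primes ≡ 3 (mod 4) appear to even exponent (or don't appear), so by the two-squares theorem n IS expressible as a sum of two squares.
Step 3: Build a representation. Here n = 53 · 53 is a product of primes ≡ 1 (mod 4). Each prime p ≡ 1 (mod 4) is itself a sum of two squares; find a² by testing p − a² for a perfect square:
  53: 53 − 1² = 52, 53 − 2² = 49 = 7² ⇒ 53 = 2² + 7².
  Combine using the Brahmagupta–Fibonacci identity (a² + b²)(c² + d²) = (ac − bd)² + (ad + bc)² = (ac + bd)² + (ad − bc)²:
  53 · 53 = 2809: from (2² + 7²)(2² + 7²), take (2·2 − 7·7, 2·7 + 7·2) = (4 − 49, 14 + 14) = (-45, 28); dropping signs (only squares matter) gives (45, 28); check 45² + 28² = 2025 + 784 = 2809 ✓.
Step 4: Order so x ≤ y and verify: 28² + 45² = 784 + 2025 = 2809 = n. ✓

n = 2809 = 28² + 45² (one valid representation with x ≤ y).


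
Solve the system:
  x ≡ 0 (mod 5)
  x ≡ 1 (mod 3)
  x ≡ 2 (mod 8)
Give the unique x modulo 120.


Moduli 5, 3, 8 are pairwise coprime; by CRT there is a unique solution modulo M = 5 · 3 · 8 = 120.
Solve pairwise, accumulating the modulus:
  Start with x ≡ 0 (mod 5).
  Combine with x ≡ 1 (mod 3): since gcd(5, 3) = 1, we get a unique residue mod 15.
    Write x = 0 + 5·t and substitute into x ≡ 1 (mod 3): 5·t ≡ 1 − 0 = 1 (mod 3).
    Reduce coefficients mod 3: 2·t ≡ 1 (mod 3).
    The inverse of 2 mod 3 is 2 (since 2·2 = 4 = 1·3 + 1), so t ≡ 2·1 = 2 ≡ 2 (mod 3).
    Then x = 0 + 5·2 = 10, valid modulo lcm(5, 3) = 15: x ≡ 10 (mod 15).
  Combine with x ≡ 2 (mod 8): since gcd(15, 8) = 1, we get a unique residue mod 120.
    Write x = 10 + 15·t and substitute into x ≡ 2 (mod 8): 15·t ≡ 2 − 10 = -8 (mod 8).
    Reduce coefficients mod 8: 7·t ≡ 0 (mod 8).
    The inverse of 7 mod 8 is 7 (since 7·7 = 49 = 6·8 + 1), so t ≡ 7·0 = 0 ≡ 0 (mod 8).
    Then x = 10 + 15·0 = 10, valid modulo lcm(15, 8) = 120: x ≡ 10 (mod 120).
Verify: 10 mod 5 = 0 ✓, 10 mod 3 = 1 ✓, 10 mod 8 = 2 ✓.

x ≡ 10 (mod 120).


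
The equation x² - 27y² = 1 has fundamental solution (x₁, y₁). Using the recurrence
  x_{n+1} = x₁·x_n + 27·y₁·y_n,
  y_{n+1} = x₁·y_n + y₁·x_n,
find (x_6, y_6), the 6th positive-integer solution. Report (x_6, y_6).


Step 1: Find the fundamental solution (x₁, y₁) of x² - 27y² = 1.
  Expand √27 as a continued fraction. a₀ = ⌊√27⌋ = 5; iterate m_{k+1} = d_k·a_k − m_k, d_{k+1} = (27 − m_{k+1}²)/d_k, a_{k+1} = ⌊(a₀ + m_{k+1})/d_{k+1}⌋ (starting m₀ = 0, d₀ = 1), with convergents p_k = a_k·p_{k-1} + p_{k-2}, q_k = a_k·q_{k-1} + q_{k-2} (p₋₁ = 1, q₋₁ = 0):
  k = 0: a₀ = 5; p₀/q₀ = 5/1; p₀² − 27·q₀² = 25 − 27 = -2.
  k = 1: m = 5, d = 2, a = ⌊(5 + 5)/2⌋ = 5; p/q = (5·5 + 1)/(5·1 + 0) = 26/5; p² − 27·q² = 676 − 675 = 1.
  The first convergent with p² − 27·q² = 1 gives the fundamental solution (x₁, y₁) = (26, 5).
Step 2: Apply the recurrence (x_{n+1}, y_{n+1}) = (x₁x_n + 27y₁y_n, x₁y_n + y₁x_n) repeatedly.
  From (x_1, y_1) = (26, 5): x_2 = 26·26 + 27·5·5 = 1351; y_2 = 26·5 + 5·26 = 260.
  From (x_2, y_2) = (1351, 260): x_3 = 26·1351 + 27·5·260 = 70226; y_3 = 26·260 + 5·1351 = 13515.
  From (x_3, y_3) = (70226, 13515): x_4 = 26·70226 + 27·5·13515 = 3650401; y_4 = 26·13515 + 5·70226 = 702520.
  From (x_4, y_4) = (3650401, 702520): x_5 = 26·3650401 + 27·5·702520 = 189750626; y_5 = 26·702520 + 5·3650401 = 36517525.
  From (x_5, y_5) = (189750626, 36517525): x_6 = 26·189750626 + 27·5·36517525 = 9863382151; y_6 = 26·36517525 + 5·189750626 = 1898208780.
Step 3: Verify x_6² - 27·y_6² = 97286307456665386801 - 97286307456665386800 = 1 (should be 1). ✓

(x_1, y_1) = (26, 5); (x_6, y_6) = (9863382151, 1898208780).


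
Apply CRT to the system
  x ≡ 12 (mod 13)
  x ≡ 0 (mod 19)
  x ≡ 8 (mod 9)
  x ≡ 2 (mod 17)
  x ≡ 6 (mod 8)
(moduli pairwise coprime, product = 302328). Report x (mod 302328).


Product of moduli M = 13 · 19 · 9 · 17 · 8 = 302328.
Merge one congruence at a time:
  Start: x ≡ 12 (mod 13).
  Combine with x ≡ 0 (mod 19); new modulus lcm = 247.
    Write x = 12 + 13·t and substitute into x ≡ 0 (mod 19): 13·t ≡ 0 − 12 = -12 (mod 19).
    Reduce coefficients mod 19: 13·t ≡ 7 (mod 19).
    The inverse of 13 mod 19 is 3 (since 13·3 = 39 = 2·19 + 1), so t ≡ 3·7 = 21 ≡ 2 (mod 19).
    Then x = 12 + 13·2 = 38, valid modulo lcm(13, 19) = 247: x ≡ 38 (mod 247).
  Combine with x ≡ 8 (mod 9); new modulus lcm = 2223.
    Write x = 38 + 247·t and substitute into x ≡ 8 (mod 9): 247·t ≡ 8 − 38 = -30 (mod 9).
    Reduce coefficients mod 9: 4·t ≡ 6 (mod 9).
    The inverse of 4 mod 9 is 7 (since 4·7 = 28 = 3·9 + 1), so t ≡ 7·6 = 42 ≡ 6 (mod 9).
    Then x = 38 + 247·6 = 1520, valid modulo lcm(247, 9) = 2223: x ≡ 1520 (mod 2223).
  Combine with x ≡ 2 (mod 17); new modulus lcm = 37791.
    Write x = 1520 + 2223·t and substitute into x ≡ 2 (mod 17): 2223·t ≡ 2 − 1520 = -1518 (mod 17).
    Reduce coefficients mod 17: 13·t ≡ 12 (mod 17).
    The inverse of 13 mod 17 is 4 (since 13·4 = 52 = 3·17 + 1), so t ≡ 4·12 = 48 ≡ 14 (mod 17).
    Then x = 1520 + 2223·14 = 32642, valid modulo lcm(2223, 17) = 37791: x ≡ 32642 (mod 37791).
  Combine with x ≡ 6 (mod 8); new modulus lcm = 302328.
    Write x = 32642 + 37791·t and substitute into x ≡ 6 (mod 8): 37791·t ≡ 6 − 32642 = -32636 (mod 8).
    Reduce coefficients mod 8: 7·t ≡ 4 (mod 8).
    The inverse of 7 mod 8 is 7 (since 7·7 = 49 = 6·8 + 1), so t ≡ 7·4 = 28 ≡ 4 (mod 8).
    Then x = 32642 + 37791·4 = 183806, valid modulo lcm(37791, 8) = 302328: x ≡ 183806 (mod 302328).
Verify against each original: 183806 mod 13 = 12, 183806 mod 19 = 0, 183806 mod 9 = 8, 183806 mod 17 = 2, 183806 mod 8 = 6.

x ≡ 183806 (mod 302328).


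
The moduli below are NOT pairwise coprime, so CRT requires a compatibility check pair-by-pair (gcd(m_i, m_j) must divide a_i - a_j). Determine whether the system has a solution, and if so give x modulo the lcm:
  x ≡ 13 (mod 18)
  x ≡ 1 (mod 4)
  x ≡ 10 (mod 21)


Moduli 18, 4, 21 are not pairwise coprime, so CRT works modulo lcm(m_i) when all pairwise compatibility conditions hold.
Pairwise compatibility: gcd(m_i, m_j) must divide a_i - a_j for every pair.
Merge one congruence at a time:
  Start: x ≡ 13 (mod 18).
  Combine with x ≡ 1 (mod 4): gcd(18, 4) = 2; 1 - 13 = -12, which IS divisible by 2, so compatible.
    Write x = 13 + 18·t and substitute into x ≡ 1 (mod 4): 18·t ≡ 1 − 13 = -12 (mod 4).
    Divide the congruence (and modulus) by g = 2: 9·t ≡ -6 (mod 2).
    Reduce coefficients mod 2: 1·t ≡ 0 (mod 2).
    So t ≡ 0 (mod 2).
    Then x = 13 + 18·0 = 13, valid modulo lcm(18, 4) = 36: x ≡ 13 (mod 36).
  Combine with x ≡ 10 (mod 21): gcd(36, 21) = 3; 10 - 13 = -3, which IS divisible by 3, so compatible.
    Write x = 13 + 36·t and substitute into x ≡ 10 (mod 21): 36·t ≡ 10 − 13 = -3 (mod 21).
    Divide the congruence (and modulus) by g = 3: 12·t ≡ -1 (mod 7).
    Reduce coefficients mod 7: 5·t ≡ 6 (mod 7).
    The inverse of 5 mod 7 is 3 (since 5·3 = 15 = 2·7 + 1), so t ≡ 3·6 = 18 ≡ 4 (mod 7).
    Then x = 13 + 36·4 = 157, valid modulo lcm(36, 21) = 252: x ≡ 157 (mod 252).
Verify: 157 mod 18 = 13, 157 mod 4 = 1, 157 mod 21 = 10.

x ≡ 157 (mod 252).


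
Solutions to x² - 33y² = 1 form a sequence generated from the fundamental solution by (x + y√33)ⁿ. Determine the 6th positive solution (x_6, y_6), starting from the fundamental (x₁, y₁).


Step 1: Find the fundamental solution (x₁, y₁) of x² - 33y² = 1.
  Expand √33 as a continued fraction. a₀ = ⌊√33⌋ = 5; iterate m_{k+1} = d_k·a_k − m_k, d_{k+1} = (33 − m_{k+1}²)/d_k, a_{k+1} = ⌊(a₀ + m_{k+1})/d_{k+1}⌋ (starting m₀ = 0, d₀ = 1), with convergents p_k = a_k·p_{k-1} + p_{k-2}, q_k = a_k·q_{k-1} + q_{k-2} (p₋₁ = 1, q₋₁ = 0):
  k = 0: a₀ = 5; p₀/q₀ = 5/1; p₀² − 33·q₀² = 25 − 33 = -8.
  k = 1: m = 5, d = 8, a = ⌊(5 + 5)/8⌋ = 1; p/q = (1·5 + 1)/(1·1 + 0) = 6/1; p² − 33·q² = 36 − 33 = 3.
  k = 2: m = 3, d = 3, a = ⌊(5 + 3)/3⌋ = 2; p/q = (2·6 + 5)/(2·1 + 1) = 17/3; p² − 33·q² = 289 − 297 = -8.
  k = 3: m = 3, d = 8, a = ⌊(5 + 3)/8⌋ = 1; p/q = (1·17 + 6)/(1·3 + 1) = 23/4; p² − 33·q² = 529 − 528 = 1.
  The first convergent with p² − 33·q² = 1 gives the fundamental solution (x₁, y₁) = (23, 4).
Step 2: Apply the recurrence (x_{n+1}, y_{n+1}) = (x₁x_n + 33y₁y_n, x₁y_n + y₁x_n) repeatedly.
  From (x_1, y_1) = (23, 4): x_2 = 23·23 + 33·4·4 = 1057; y_2 = 23·4 + 4·23 = 184.
  From (x_2, y_2) = (1057, 184): x_3 = 23·1057 + 33·4·184 = 48599; y_3 = 23·184 + 4·1057 = 8460.
  From (x_3, y_3) = (48599, 8460): x_4 = 23·48599 + 33·4·8460 = 2234497; y_4 = 23·8460 + 4·48599 = 388976.
  From (x_4, y_4) = (2234497, 388976): x_5 = 23·2234497 + 33·4·388976 = 102738263; y_5 = 23·388976 + 4·2234497 = 17884436.
  From (x_5, y_5) = (102738263, 17884436): x_6 = 23·102738263 + 33·4·17884436 = 4723725601; y_6 = 23·17884436 + 4·102738263 = 822295080.
Step 3: Verify x_6² - 33·y_6² = 22313583553542811201 - 22313583553542811200 = 1 (should be 1). ✓

(x_1, y_1) = (23, 4); (x_6, y_6) = (4723725601, 822295080).


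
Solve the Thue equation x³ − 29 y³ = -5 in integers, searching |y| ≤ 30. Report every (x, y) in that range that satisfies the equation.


The equation is x³ - 29y³ = -5. For fixed y, x³ = 29·y³ − 5, so a solution requires the RHS to be a perfect cube.
Strategy: iterate y from -30 to 30, compute RHS = 29·y³ − 5, and check whether it is a (positive or negative) perfect cube.
Check small values of y:
  y = 0: RHS = -5 is not a perfect cube.
  y = 1: RHS = 24 is not a perfect cube.
  y = -1: RHS = -34 is not a perfect cube.
  y = 2: RHS = 227 is not a perfect cube.
  y = -2: RHS = -237 is not a perfect cube.
  y = 3: RHS = 778 is not a perfect cube.
  y = -3: RHS = -788 is not a perfect cube.
Continuing the search up to |y| = 30 finds no solutions either.
No (x, y) in the scanned range satisfies the equation.

No integer solutions with |y| ≤ 30.


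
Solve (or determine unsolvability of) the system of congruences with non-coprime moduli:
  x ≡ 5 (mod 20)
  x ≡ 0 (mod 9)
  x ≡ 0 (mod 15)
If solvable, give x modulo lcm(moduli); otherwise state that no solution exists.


Moduli 20, 9, 15 are not pairwise coprime, so CRT works modulo lcm(m_i) when all pairwise compatibility conditions hold.
Pairwise compatibility: gcd(m_i, m_j) must divide a_i - a_j for every pair.
Merge one congruence at a time:
  Start: x ≡ 5 (mod 20).
  Combine with x ≡ 0 (mod 9): gcd(20, 9) = 1; 0 - 5 = -5, which IS divisible by 1, so compatible.
    Write x = 5 + 20·t and substitute into x ≡ 0 (mod 9): 20·t ≡ 0 − 5 = -5 (mod 9).
    Reduce coefficients mod 9: 2·t ≡ 4 (mod 9).
    The inverse of 2 mod 9 is 5 (since 2·5 = 10 = 1·9 + 1), so t ≡ 5·4 = 20 ≡ 2 (mod 9).
    Then x = 5 + 20·2 = 45, valid modulo lcm(20, 9) = 180: x ≡ 45 (mod 180).
  Combine with x ≡ 0 (mod 15): gcd(180, 15) = 15; 0 - 45 = -45, which IS divisible by 15, so compatible.
    Write x = 45 + 180·t and substitute into x ≡ 0 (mod 15): 180·t ≡ 0 − 45 = -45 (mod 15).
    Divide the congruence (and modulus) by g = 15: 12·t ≡ -3 (mod 1).
    Modulo 1 every t works; take t = 0.
    Then x = 45 + 180·0 = 45, valid modulo lcm(180, 15) = 180: x ≡ 45 (mod 180).
Verify: 45 mod 20 = 5, 45 mod 9 = 0, 45 mod 15 = 0.

x ≡ 45 (mod 180).


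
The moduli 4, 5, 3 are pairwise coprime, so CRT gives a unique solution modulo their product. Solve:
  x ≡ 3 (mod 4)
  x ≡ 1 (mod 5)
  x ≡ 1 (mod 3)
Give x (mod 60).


Moduli 4, 5, 3 are pairwise coprime; by CRT there is a unique solution modulo M = 4 · 5 · 3 = 60.
Solve pairwise, accumulating the modulus:
  Start with x ≡ 3 (mod 4).
  Combine with x ≡ 1 (mod 5): since gcd(4, 5) = 1, we get a unique residue mod 20.
    Write x = 3 + 4·t and substitute into x ≡ 1 (mod 5): 4·t ≡ 1 − 3 = -2 (mod 5).
    Reduce coefficients mod 5: 4·t ≡ 3 (mod 5).
    The inverse of 4 mod 5 is 4 (since 4·4 = 16 = 3·5 + 1), so t ≡ 4·3 = 12 ≡ 2 (mod 5).
    Then x = 3 + 4·2 = 11, valid modulo lcm(4, 5) = 20: x ≡ 11 (mod 20).
  Combine with x ≡ 1 (mod 3): since gcd(20, 3) = 1, we get a unique residue mod 60.
    Write x = 11 + 20·t and substitute into x ≡ 1 (mod 3): 20·t ≡ 1 − 11 = -10 (mod 3).
    Reduce coefficients mod 3: 2·t ≡ 2 (mod 3).
    The inverse of 2 mod 3 is 2 (since 2·2 = 4 = 1·3 + 1), so t ≡ 2·2 = 4 ≡ 1 (mod 3).
    Then x = 11 + 20·1 = 31, valid modulo lcm(20, 3) = 60: x ≡ 31 (mod 60).
Verify: 31 mod 4 = 3 ✓, 31 mod 5 = 1 ✓, 31 mod 3 = 1 ✓.

x ≡ 31 (mod 60).


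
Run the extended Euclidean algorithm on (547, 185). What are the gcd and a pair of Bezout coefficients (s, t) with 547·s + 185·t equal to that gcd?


Euclidean algorithm on (547, 185) — divide until remainder is 0:
  547 = 2 · 185 + 177
  185 = 1 · 177 + 8
  177 = 22 · 8 + 1
  8 = 8 · 1 + 0
gcd(547, 185) = 1.
Track Bezout coefficients alongside the remainders: start with r₀ = 547 = a·1 + b·0 (s = 1, t = 0) and r₁ = 185 = a·0 + b·1 (s = 0, t = 1); each new remainder r_{k+1} = r_{k-1} − q_k·r_k inherits s_{k+1} = s_{k-1} − q_k·s_k, t_{k+1} = t_{k-1} − q_k·t_k, so r_k = a·s_k + b·t_k at every step:
  q = 2: r = 177, s = 1 − 2·0 = 1, t = 0 − 2·1 = -2  (check: 547·1 + 185·(-2) = 177)
  q = 1: r = 8, s = 0 − 1·1 = -1, t = 1 − 1·(-2) = 3  (check: 547·(-1) + 185·3 = 8)
  q = 22: r = 1, s = 1 − 22·(-1) = 23, t = -2 − 22·3 = -68  (check: 547·23 + 185·(-68) = 1)
The row with r = 1 (the gcd) gives the Bezout coefficients s = 23, t = -68.
Result: 547 · (23) + 185 · (-68) = 1.

gcd(547, 185) = 1; s = 23, t = -68 (check: 547·23 + 185·(-68) = 1).


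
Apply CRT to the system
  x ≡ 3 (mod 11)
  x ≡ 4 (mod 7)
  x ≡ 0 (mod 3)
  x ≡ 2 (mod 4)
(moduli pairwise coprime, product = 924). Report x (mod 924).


Product of moduli M = 11 · 7 · 3 · 4 = 924.
Merge one congruence at a time:
  Start: x ≡ 3 (mod 11).
  Combine with x ≡ 4 (mod 7); new modulus lcm = 77.
    Write x = 3 + 11·t and substitute into x ≡ 4 (mod 7): 11·t ≡ 4 − 3 = 1 (mod 7).
    Reduce coefficients mod 7: 4·t ≡ 1 (mod 7).
    The inverse of 4 mod 7 is 2 (since 4·2 = 8 = 1·7 + 1), so t ≡ 2·1 = 2 ≡ 2 (mod 7).
    Then x = 3 + 11·2 = 25, valid modulo lcm(11, 7) = 77: x ≡ 25 (mod 77).
  Combine with x ≡ 0 (mod 3); new modulus lcm = 231.
    Write x = 25 + 77·t and substitute into x ≡ 0 (mod 3): 77·t ≡ 0 − 25 = -25 (mod 3).
    Reduce coefficients mod 3: 2·t ≡ 2 (mod 3).
    The inverse of 2 mod 3 is 2 (since 2·2 = 4 = 1·3 + 1), so t ≡ 2·2 = 4 ≡ 1 (mod 3).
    Then x = 25 + 77·1 = 102, valid modulo lcm(77, 3) = 231: x ≡ 102 (mod 231).
  Combine with x ≡ 2 (mod 4); new modulus lcm = 924.
    Write x = 102 + 231·t and substitute into x ≡ 2 (mod 4): 231·t ≡ 2 − 102 = -100 (mod 4).
    Reduce coefficients mod 4: 3·t ≡ 0 (mod 4).
    The inverse of 3 mod 4 is 3 (since 3·3 = 9 = 2·4 + 1), so t ≡ 3·0 = 0 ≡ 0 (mod 4).
    Then x = 102 + 231·0 = 102, valid modulo lcm(231, 4) = 924: x ≡ 102 (mod 924).
Verify against each original: 102 mod 11 = 3, 102 mod 7 = 4, 102 mod 3 = 0, 102 mod 4 = 2.

x ≡ 102 (mod 924).


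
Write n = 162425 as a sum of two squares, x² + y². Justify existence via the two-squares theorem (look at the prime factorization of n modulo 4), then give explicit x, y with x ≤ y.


Step 1: Factor n = 162425 = 5^2 · 73 · 89.
Step 2: Check the mod-4 condition on each prime factor: 5 ≡ 1 (mod 4), exponent 2; 73 ≡ 1 (mod 4), exponent 1; 89 ≡ 1 (mod 4), exponent 1.
All primes ≡ 3 (mod 4) appear to even exponent (or don't appear), so by the two-squares theorem n IS expressible as a sum of two squares.
Step 3: Build a representation. Group n = k² · m with k = 5 and m = 73 · 89 = 6497 (a product of primes ≡ 1 (mod 4)); a representation of m scales to one of n via (k·x)² + (k·y)² = k²(x² + y²). Each prime p ≡ 1 (mod 4) is itself a sum of two squares; find a² by testing p − a² for a perfect square:
  73: 73 − 1² = 72, 73 − 2² = 69, 73 − 3² = 64 = 8² ⇒ 73 = 3² + 8².
  89: 89 − 1² = 88, 89 − 2² = 85, 89 − 3² = 80, 89 − 4² = 73, 89 − 5² = 64 = 8² ⇒ 89 = 5² + 8².
  Combine using the Brahmagupta–Fibonacci identity (a² + b²)(c² + d²) = (ac − bd)² + (ad + bc)² = (ac + bd)² + (ad − bc)²:
  73 · 89 = 6497: from (3² + 8²)(5² + 8²), take (3·5 − 8·8, 3·8 + 8·5) = (15 − 64, 24 + 40) = (-49, 64); dropping signs (only squares matter) gives (49, 64); check 49² + 64² = 2401 + 4096 = 6497 ✓.
  Scale by k = 5: (5·49, 5·64) = (245, 320).
Step 4: Order so x ≤ y and verify: 245² + 320² = 60025 + 102400 = 162425 = n. ✓

n = 162425 = 245² + 320² (one valid representation with x ≤ y).


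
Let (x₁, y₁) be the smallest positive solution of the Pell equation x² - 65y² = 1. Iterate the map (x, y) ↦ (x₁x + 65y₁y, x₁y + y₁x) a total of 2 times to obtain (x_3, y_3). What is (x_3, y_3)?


Step 1: Find the fundamental solution (x₁, y₁) of x² - 65y² = 1.
  Expand √65 as a continued fraction. a₀ = ⌊√65⌋ = 8; iterate m_{k+1} = d_k·a_k − m_k, d_{k+1} = (65 − m_{k+1}²)/d_k, a_{k+1} = ⌊(a₀ + m_{k+1})/d_{k+1}⌋ (starting m₀ = 0, d₀ = 1), with convergents p_k = a_k·p_{k-1} + p_{k-2}, q_k = a_k·q_{k-1} + q_{k-2} (p₋₁ = 1, q₋₁ = 0):
  k = 0: a₀ = 8; p₀/q₀ = 8/1; p₀² − 65·q₀² = 64 − 65 = -1.
  k = 1: m = 8, d = 1, a = ⌊(8 + 8)/1⌋ = 16; p/q = (16·8 + 1)/(16·1 + 0) = 129/16; p² − 65·q² = 16641 − 16640 = 1.
  The first convergent with p² − 65·q² = 1 gives the fundamental solution (x₁, y₁) = (129, 16).
Step 2: Apply the recurrence (x_{n+1}, y_{n+1}) = (x₁x_n + 65y₁y_n, x₁y_n + y₁x_n) repeatedly.
  From (x_1, y_1) = (129, 16): x_2 = 129·129 + 65·16·16 = 33281; y_2 = 129·16 + 16·129 = 4128.
  From (x_2, y_2) = (33281, 4128): x_3 = 129·33281 + 65·16·4128 = 8586369; y_3 = 129·4128 + 16·33281 = 1065008.
Step 3: Verify x_3² - 65·y_3² = 73725732604161 - 73725732604160 = 1 (should be 1). ✓

(x_1, y_1) = (129, 16); (x_3, y_3) = (8586369, 1065008).


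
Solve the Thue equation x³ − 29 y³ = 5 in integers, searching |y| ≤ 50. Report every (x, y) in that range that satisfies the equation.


The equation is x³ - 29y³ = 5. For fixed y, x³ = 29·y³ + 5, so a solution requires the RHS to be a perfect cube.
Strategy: iterate y from -50 to 50, compute RHS = 29·y³ + 5, and check whether it is a (positive or negative) perfect cube.
Check small values of y:
  y = 0: RHS = 5 is not a perfect cube.
  y = 1: RHS = 34 is not a perfect cube.
  y = -1: RHS = -24 is not a perfect cube.
  y = 2: RHS = 237 is not a perfect cube.
  y = -2: RHS = -227 is not a perfect cube.
  y = 3: RHS = 788 is not a perfect cube.
  y = -3: RHS = -778 is not a perfect cube.
Continuing the search up to |y| = 50 finds no solutions either.
No (x, y) in the scanned range satisfies the equation.

No integer solutions with |y| ≤ 50.


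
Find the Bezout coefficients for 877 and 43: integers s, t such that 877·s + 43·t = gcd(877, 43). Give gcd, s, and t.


Euclidean algorithm on (877, 43) — divide until remainder is 0:
  877 = 20 · 43 + 17
  43 = 2 · 17 + 9
  17 = 1 · 9 + 8
  9 = 1 · 8 + 1
  8 = 8 · 1 + 0
gcd(877, 43) = 1.
Track Bezout coefficients alongside the remainders: start with r₀ = 877 = a·1 + b·0 (s = 1, t = 0) and r₁ = 43 = a·0 + b·1 (s = 0, t = 1); each new remainder r_{k+1} = r_{k-1} − q_k·r_k inherits s_{k+1} = s_{k-1} − q_k·s_k, t_{k+1} = t_{k-1} − q_k·t_k, so r_k = a·s_k + b·t_k at every step:
  q = 20: r = 17, s = 1 − 20·0 = 1, t = 0 − 20·1 = -20  (check: 877·1 + 43·(-20) = 17)
  q = 2: r = 9, s = 0 − 2·1 = -2, t = 1 − 2·(-20) = 41  (check: 877·(-2) + 43·41 = 9)
  q = 1: r = 8, s = 1 − 1·(-2) = 3, t = -20 − 1·41 = -61  (check: 877·3 + 43·(-61) = 8)
  q = 1: r = 1, s = -2 − 1·3 = -5, t = 41 − 1·(-61) = 102  (check: 877·(-5) + 43·102 = 1)
The row with r = 1 (the gcd) gives the Bezout coefficients s = -5, t = 102.
Result: 877 · (-5) + 43 · (102) = 1.

gcd(877, 43) = 1; s = -5, t = 102 (check: 877·(-5) + 43·102 = 1).


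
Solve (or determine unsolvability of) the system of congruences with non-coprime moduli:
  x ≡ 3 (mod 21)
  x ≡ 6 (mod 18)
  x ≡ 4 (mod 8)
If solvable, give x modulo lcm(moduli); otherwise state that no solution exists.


Moduli 21, 18, 8 are not pairwise coprime, so CRT works modulo lcm(m_i) when all pairwise compatibility conditions hold.
Pairwise compatibility: gcd(m_i, m_j) must divide a_i - a_j for every pair.
Merge one congruence at a time:
  Start: x ≡ 3 (mod 21).
  Combine with x ≡ 6 (mod 18): gcd(21, 18) = 3; 6 - 3 = 3, which IS divisible by 3, so compatible.
    Write x = 3 + 21·t and substitute into x ≡ 6 (mod 18): 21·t ≡ 6 − 3 = 3 (mod 18).
    Divide the congruence (and modulus) by g = 3: 7·t ≡ 1 (mod 6).
    Reduce coefficients mod 6: 1·t ≡ 1 (mod 6).
    So t ≡ 1 (mod 6).
    Then x = 3 + 21·1 = 24, valid modulo lcm(21, 18) = 126: x ≡ 24 (mod 126).
  Combine with x ≡ 4 (mod 8): gcd(126, 8) = 2; 4 - 24 = -20, which IS divisible by 2, so compatible.
    Write x = 24 + 126·t and substitute into x ≡ 4 (mod 8): 126·t ≡ 4 − 24 = -20 (mod 8).
    Divide the congruence (and modulus) by g = 2: 63·t ≡ -10 (mod 4).
    Reduce coefficients mod 4: 3·t ≡ 2 (mod 4).
    The inverse of 3 mod 4 is 3 (since 3·3 = 9 = 2·4 + 1), so t ≡ 3·2 = 6 ≡ 2 (mod 4).
    Then x = 24 + 126·2 = 276, valid modulo lcm(126, 8) = 504: x ≡ 276 (mod 504).
Verify: 276 mod 21 = 3, 276 mod 18 = 6, 276 mod 8 = 4.

x ≡ 276 (mod 504).


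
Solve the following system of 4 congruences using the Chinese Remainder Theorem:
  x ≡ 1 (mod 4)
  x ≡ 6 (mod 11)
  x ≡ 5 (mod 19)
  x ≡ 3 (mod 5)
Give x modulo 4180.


Product of moduli M = 4 · 11 · 19 · 5 = 4180.
Merge one congruence at a time:
  Start: x ≡ 1 (mod 4).
  Combine with x ≡ 6 (mod 11); new modulus lcm = 44.
    Write x = 1 + 4·t and substitute into x ≡ 6 (mod 11): 4·t ≡ 6 − 1 = 5 (mod 11).
    The inverse of 4 mod 11 is 3 (since 4·3 = 12 = 1·11 + 1), so t ≡ 3·5 = 15 ≡ 4 (mod 11).
    Then x = 1 + 4·4 = 17, valid modulo lcm(4, 11) = 44: x ≡ 17 (mod 44).
  Combine with x ≡ 5 (mod 19); new modulus lcm = 836.
    Write x = 17 + 44·t and substitute into x ≡ 5 (mod 19): 44·t ≡ 5 − 17 = -12 (mod 19).
    Reduce coefficients mod 19: 6·t ≡ 7 (mod 19).
    The inverse of 6 mod 19 is 16 (since 6·16 = 96 = 5·19 + 1), so t ≡ 16·7 = 112 ≡ 17 (mod 19).
    Then x = 17 + 44·17 = 765, valid modulo lcm(44, 19) = 836: x ≡ 765 (mod 836).
  Combine with x ≡ 3 (mod 5); new modulus lcm = 4180.
    Write x = 765 + 836·t and substitute into x ≡ 3 (mod 5): 836·t ≡ 3 − 765 = -762 (mod 5).
    Reduce coefficients mod 5: 1·t ≡ 3 (mod 5).
    So t ≡ 3 (mod 5).
    Then x = 765 + 836·3 = 3273, valid modulo lcm(836, 5) = 4180: x ≡ 3273 (mod 4180).
Verify against each original: 3273 mod 4 = 1, 3273 mod 11 = 6, 3273 mod 19 = 5, 3273 mod 5 = 3.

x ≡ 3273 (mod 4180).


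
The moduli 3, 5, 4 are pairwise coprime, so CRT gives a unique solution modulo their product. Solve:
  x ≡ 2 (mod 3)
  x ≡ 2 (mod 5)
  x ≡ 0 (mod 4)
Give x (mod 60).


Moduli 3, 5, 4 are pairwise coprime; by CRT there is a unique solution modulo M = 3 · 5 · 4 = 60.
Solve pairwise, accumulating the modulus:
  Start with x ≡ 2 (mod 3).
  Combine with x ≡ 2 (mod 5): since gcd(3, 5) = 1, we get a unique residue mod 15.
    Write x = 2 + 3·t and substitute into x ≡ 2 (mod 5): 3·t ≡ 2 − 2 = 0 (mod 5).
    The inverse of 3 mod 5 is 2 (since 3·2 = 6 = 1·5 + 1), so t ≡ 2·0 = 0 ≡ 0 (mod 5).
    Then x = 2 + 3·0 = 2, valid modulo lcm(3, 5) = 15: x ≡ 2 (mod 15).
  Combine with x ≡ 0 (mod 4): since gcd(15, 4) = 1, we get a unique residue mod 60.
    Write x = 2 + 15·t and substitute into x ≡ 0 (mod 4): 15·t ≡ 0 − 2 = -2 (mod 4).
    Reduce coefficients mod 4: 3·t ≡ 2 (mod 4).
    The inverse of 3 mod 4 is 3 (since 3·3 = 9 = 2·4 + 1), so t ≡ 3·2 = 6 ≡ 2 (mod 4).
    Then x = 2 + 15·2 = 32, valid modulo lcm(15, 4) = 60: x ≡ 32 (mod 60).
Verify: 32 mod 3 = 2 ✓, 32 mod 5 = 2 ✓, 32 mod 4 = 0 ✓.

x ≡ 32 (mod 60).


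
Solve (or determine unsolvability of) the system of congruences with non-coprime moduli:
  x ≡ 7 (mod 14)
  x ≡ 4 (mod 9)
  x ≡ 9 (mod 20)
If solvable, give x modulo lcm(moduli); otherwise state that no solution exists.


Moduli 14, 9, 20 are not pairwise coprime, so CRT works modulo lcm(m_i) when all pairwise compatibility conditions hold.
Pairwise compatibility: gcd(m_i, m_j) must divide a_i - a_j for every pair.
Merge one congruence at a time:
  Start: x ≡ 7 (mod 14).
  Combine with x ≡ 4 (mod 9): gcd(14, 9) = 1; 4 - 7 = -3, which IS divisible by 1, so compatible.
    Write x = 7 + 14·t and substitute into x ≡ 4 (mod 9): 14·t ≡ 4 − 7 = -3 (mod 9).
    Reduce coefficients mod 9: 5·t ≡ 6 (mod 9).
    The inverse of 5 mod 9 is 2 (since 5·2 = 10 = 1·9 + 1), so t ≡ 2·6 = 12 ≡ 3 (mod 9).
    Then x = 7 + 14·3 = 49, valid modulo lcm(14, 9) = 126: x ≡ 49 (mod 126).
  Combine with x ≡ 9 (mod 20): gcd(126, 20) = 2; 9 - 49 = -40, which IS divisible by 2, so compatible.
    Write x = 49 + 126·t and substitute into x ≡ 9 (mod 20): 126·t ≡ 9 − 49 = -40 (mod 20).
    Divide the congruence (and modulus) by g = 2: 63·t ≡ -20 (mod 10).
    Reduce coefficients mod 10: 3·t ≡ 0 (mod 10).
    The inverse of 3 mod 10 is 7 (since 3·7 = 21 = 2·10 + 1), so t ≡ 7·0 = 0 ≡ 0 (mod 10).
    Then x = 49 + 126·0 = 49, valid modulo lcm(126, 20) = 1260: x ≡ 49 (mod 1260).
Verify: 49 mod 14 = 7, 49 mod 9 = 4, 49 mod 20 = 9.

x ≡ 49 (mod 1260).


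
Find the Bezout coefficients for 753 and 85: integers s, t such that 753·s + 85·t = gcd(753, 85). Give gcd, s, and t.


Euclidean algorithm on (753, 85) — divide until remainder is 0:
  753 = 8 · 85 + 73
  85 = 1 · 73 + 12
  73 = 6 · 12 + 1
  12 = 12 · 1 + 0
gcd(753, 85) = 1.
Track Bezout coefficients alongside the remainders: start with r₀ = 753 = a·1 + b·0 (s = 1, t = 0) and r₁ = 85 = a·0 + b·1 (s = 0, t = 1); each new remainder r_{k+1} = r_{k-1} − q_k·r_k inherits s_{k+1} = s_{k-1} − q_k·s_k, t_{k+1} = t_{k-1} − q_k·t_k, so r_k = a·s_k + b·t_k at every step:
  q = 8: r = 73, s = 1 − 8·0 = 1, t = 0 − 8·1 = -8  (check: 753·1 + 85·(-8) = 73)
  q = 1: r = 12, s = 0 − 1·1 = -1, t = 1 − 1·(-8) = 9  (check: 753·(-1) + 85·9 = 12)
  q = 6: r = 1, s = 1 − 6·(-1) = 7, t = -8 − 6·9 = -62  (check: 753·7 + 85·(-62) = 1)
The row with r = 1 (the gcd) gives the Bezout coefficients s = 7, t = -62.
Result: 753 · (7) + 85 · (-62) = 1.

gcd(753, 85) = 1; s = 7, t = -62 (check: 753·7 + 85·(-62) = 1).


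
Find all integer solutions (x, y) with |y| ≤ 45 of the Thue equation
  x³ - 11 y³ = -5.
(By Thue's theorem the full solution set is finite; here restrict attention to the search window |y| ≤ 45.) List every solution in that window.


The equation is x³ - 11y³ = -5. For fixed y, x³ = 11·y³ − 5, so a solution requires the RHS to be a perfect cube.
Strategy: iterate y from -45 to 45, compute RHS = 11·y³ − 5, and check whether it is a (positive or negative) perfect cube.
Check small values of y:
  y = 0: RHS = -5 is not a perfect cube.
  y = 1: RHS = 6 is not a perfect cube.
  y = -1: RHS = -16 is not a perfect cube.
  y = 2: RHS = 83 is not a perfect cube.
  y = -2: RHS = -93 is not a perfect cube.
  y = 3: RHS = 292 is not a perfect cube.
  y = -3: RHS = -302 is not a perfect cube.
Continuing the search up to |y| = 45 finds no solutions either.
No (x, y) in the scanned range satisfies the equation.

No integer solutions with |y| ≤ 45.


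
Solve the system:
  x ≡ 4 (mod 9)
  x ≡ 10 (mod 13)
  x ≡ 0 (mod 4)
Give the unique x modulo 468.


Moduli 9, 13, 4 are pairwise coprime; by CRT there is a unique solution modulo M = 9 · 13 · 4 = 468.
Solve pairwise, accumulating the modulus:
  Start with x ≡ 4 (mod 9).
  Combine with x ≡ 10 (mod 13): since gcd(9, 13) = 1, we get a unique residue mod 117.
    Write x = 4 + 9·t and substitute into x ≡ 10 (mod 13): 9·t ≡ 10 − 4 = 6 (mod 13).
    The inverse of 9 mod 13 is 3 (since 9·3 = 27 = 2·13 + 1), so t ≡ 3·6 = 18 ≡ 5 (mod 13).
    Then x = 4 + 9·5 = 49, valid modulo lcm(9, 13) = 117: x ≡ 49 (mod 117).
  Combine with x ≡ 0 (mod 4): since gcd(117, 4) = 1, we get a unique residue mod 468.
    Write x = 49 + 117·t and substitute into x ≡ 0 (mod 4): 117·t ≡ 0 − 49 = -49 (mod 4).
    Reduce coefficients mod 4: 1·t ≡ 3 (mod 4).
    So t ≡ 3 (mod 4).
    Then x = 49 + 117·3 = 400, valid modulo lcm(117, 4) = 468: x ≡ 400 (mod 468).
Verify: 400 mod 9 = 4 ✓, 400 mod 13 = 10 ✓, 400 mod 4 = 0 ✓.

x ≡ 400 (mod 468).


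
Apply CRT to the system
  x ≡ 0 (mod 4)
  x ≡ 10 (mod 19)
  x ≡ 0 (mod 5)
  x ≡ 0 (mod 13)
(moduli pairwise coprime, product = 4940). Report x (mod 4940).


Product of moduli M = 4 · 19 · 5 · 13 = 4940.
Merge one congruence at a time:
  Start: x ≡ 0 (mod 4).
  Combine with x ≡ 10 (mod 19); new modulus lcm = 76.
    Write x = 0 + 4·t and substitute into x ≡ 10 (mod 19): 4·t ≡ 10 − 0 = 10 (mod 19).
    The inverse of 4 mod 19 is 5 (since 4·5 = 20 = 1·19 + 1), so t ≡ 5·10 = 50 ≡ 12 (mod 19).
    Then x = 0 + 4·12 = 48, valid modulo lcm(4, 19) = 76: x ≡ 48 (mod 76).
  Combine with x ≡ 0 (mod 5); new modulus lcm = 380.
    Write x = 48 + 76·t and substitute into x ≡ 0 (mod 5): 76·t ≡ 0 − 48 = -48 (mod 5).
    Reduce coefficients mod 5: 1·t ≡ 2 (mod 5).
    So t ≡ 2 (mod 5).
    Then x = 48 + 76·2 = 200, valid modulo lcm(76, 5) = 380: x ≡ 200 (mod 380).
  Combine with x ≡ 0 (mod 13); new modulus lcm = 4940.
    Write x = 200 + 380·t and substitute into x ≡ 0 (mod 13): 380·t ≡ 0 − 200 = -200 (mod 13).
    Reduce coefficients mod 13: 3·t ≡ 8 (mod 13).
    The inverse of 3 mod 13 is 9 (since 3·9 = 27 = 2·13 + 1), so t ≡ 9·8 = 72 ≡ 7 (mod 13).
    Then x = 200 + 380·7 = 2860, valid modulo lcm(380, 13) = 4940: x ≡ 2860 (mod 4940).
Verify against each original: 2860 mod 4 = 0, 2860 mod 19 = 10, 2860 mod 5 = 0, 2860 mod 13 = 0.

x ≡ 2860 (mod 4940).


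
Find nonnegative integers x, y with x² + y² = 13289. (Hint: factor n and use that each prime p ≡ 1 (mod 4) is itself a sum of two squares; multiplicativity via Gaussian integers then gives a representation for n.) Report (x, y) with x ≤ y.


Step 1: Factor n = 13289 = 97 · 137.
Step 2: Check the mod-4 condition on each prime factor: 97 ≡ 1 (mod 4), exponent 1; 137 ≡ 1 (mod 4), exponent 1.
All primes ≡ 3 (mod 4) appear to even exponent (or don't appear), so by the two-squares theorem n IS expressible as a sum of two squares.
Step 3: Build a representation. Here n = 97 · 137 is a product of primes ≡ 1 (mod 4). Each prime p ≡ 1 (mod 4) is itself a sum of two squares; find a² by testing p − a² for a perfect square:
  97: 97 − 1² = 96, 97 − 2² = 93, 97 − 3² = 88, 97 − 4² = 81 = 9² ⇒ 97 = 4² + 9².
  137: 137 − 1² = 136, 137 − 2² = 133, 137 − 3² = 128, 137 − 4² = 121 = 11² ⇒ 137 = 4² + 11².
  Combine using the Brahmagupta–Fibonacci identity (a² + b²)(c² + d²) = (ac − bd)² + (ad + bc)² = (ac + bd)² + (ad − bc)²:
  97 · 137 = 13289: from (4² + 9²)(4² + 11²), take (4·4 − 9·11, 4·11 + 9·4) = (16 − 99, 44 + 36) = (-83, 80); dropping signs (only squares matter) gives (83, 80); check 83² + 80² = 6889 + 6400 = 13289 ✓.
Step 4: Order so x ≤ y and verify: 80² + 83² = 6400 + 6889 = 13289 = n. ✓

n = 13289 = 80² + 83² (one valid representation with x ≤ y).


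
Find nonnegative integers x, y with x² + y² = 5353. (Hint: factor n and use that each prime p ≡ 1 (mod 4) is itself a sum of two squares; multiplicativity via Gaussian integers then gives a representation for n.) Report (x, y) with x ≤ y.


Step 1: Factor n = 5353 = 53 · 101.
Step 2: Check the mod-4 condition on each prime factor: 53 ≡ 1 (mod 4), exponent 1; 101 ≡ 1 (mod 4), exponent 1.
All primes ≡ 3 (mod 4) appear to even exponent (or don't appear), so by the two-squares theorem n IS expressible as a sum of two squares.
Step 3: Build a representation. Here n = 53 · 101 is a product of primes ≡ 1 (mod 4). Each prime p ≡ 1 (mod 4) is itself a sum of two squares; find a² by testing p − a² for a perfect square:
  53: 53 − 1² = 52, 53 − 2² = 49 = 7² ⇒ 53 = 2² + 7².
  101: 101 − 1² = 100 = 10² ⇒ 101 = 1² + 10².
  Combine using the Brahmagupta–Fibonacci identity (a² + b²)(c² + d²) = (ac − bd)² + (ad + bc)² = (ac + bd)² + (ad − bc)²:
  53 · 101 = 5353: from (2² + 7²)(1² + 10²), take (2·1 − 7·10, 2·10 + 7·1) = (2 − 70, 20 + 7) = (-68, 27); dropping signs (only squares matter) gives (68, 27); check 68² + 27² = 4624 + 729 = 5353 ✓.
Step 4: Order so x ≤ y and verify: 27² + 68² = 729 + 4624 = 5353 = n. ✓

n = 5353 = 27² + 68² (one valid representation with x ≤ y).
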